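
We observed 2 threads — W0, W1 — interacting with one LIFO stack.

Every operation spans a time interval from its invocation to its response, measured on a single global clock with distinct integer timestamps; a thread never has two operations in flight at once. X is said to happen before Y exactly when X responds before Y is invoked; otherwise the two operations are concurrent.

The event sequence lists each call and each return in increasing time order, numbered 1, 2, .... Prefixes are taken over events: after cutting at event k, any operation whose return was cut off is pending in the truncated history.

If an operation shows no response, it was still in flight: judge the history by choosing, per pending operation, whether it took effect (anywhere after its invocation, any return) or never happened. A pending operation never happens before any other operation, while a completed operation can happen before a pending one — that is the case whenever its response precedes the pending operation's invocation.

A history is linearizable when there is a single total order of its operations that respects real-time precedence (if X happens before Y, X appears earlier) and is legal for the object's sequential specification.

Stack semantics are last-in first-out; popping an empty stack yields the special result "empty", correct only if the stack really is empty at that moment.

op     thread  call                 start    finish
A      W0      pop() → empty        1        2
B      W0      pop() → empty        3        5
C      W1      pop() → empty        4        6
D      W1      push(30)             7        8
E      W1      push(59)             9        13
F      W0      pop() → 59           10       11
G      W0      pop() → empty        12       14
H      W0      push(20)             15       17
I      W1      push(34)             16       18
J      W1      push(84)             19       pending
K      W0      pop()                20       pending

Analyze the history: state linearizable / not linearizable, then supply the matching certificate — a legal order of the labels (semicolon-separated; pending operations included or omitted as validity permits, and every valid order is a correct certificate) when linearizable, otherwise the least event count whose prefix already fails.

the violation lands at event 14, G's response at time 14: events 1..13 linearize, events 1..14 do not
every one of the 6 real-time-consistent orders over 7 completed LIFO stack ops fails the sequential spec
e.g. A, B, C, D, E, F, G: illegal at step 7, since G pop() → empty cannot apply there
e.g. A, B, C, D, F, E, G: illegal at step 5, since F pop() → 59 cannot apply there

not linearizable — minimal violating prefix: 14 events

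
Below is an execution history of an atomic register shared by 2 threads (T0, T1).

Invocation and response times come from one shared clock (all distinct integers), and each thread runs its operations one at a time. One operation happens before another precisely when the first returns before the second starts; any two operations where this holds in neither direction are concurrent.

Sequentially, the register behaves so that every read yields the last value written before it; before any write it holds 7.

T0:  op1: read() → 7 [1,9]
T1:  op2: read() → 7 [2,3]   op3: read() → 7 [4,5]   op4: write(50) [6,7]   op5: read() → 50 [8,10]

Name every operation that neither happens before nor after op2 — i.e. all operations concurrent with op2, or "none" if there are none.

op2 runs from 2 to 3; window-overlapping ops are concurrent
op1 [1,9]: concurrent
op3 [4,5]: after
op4 [6,7]: after
op5 [8,10]: after

op1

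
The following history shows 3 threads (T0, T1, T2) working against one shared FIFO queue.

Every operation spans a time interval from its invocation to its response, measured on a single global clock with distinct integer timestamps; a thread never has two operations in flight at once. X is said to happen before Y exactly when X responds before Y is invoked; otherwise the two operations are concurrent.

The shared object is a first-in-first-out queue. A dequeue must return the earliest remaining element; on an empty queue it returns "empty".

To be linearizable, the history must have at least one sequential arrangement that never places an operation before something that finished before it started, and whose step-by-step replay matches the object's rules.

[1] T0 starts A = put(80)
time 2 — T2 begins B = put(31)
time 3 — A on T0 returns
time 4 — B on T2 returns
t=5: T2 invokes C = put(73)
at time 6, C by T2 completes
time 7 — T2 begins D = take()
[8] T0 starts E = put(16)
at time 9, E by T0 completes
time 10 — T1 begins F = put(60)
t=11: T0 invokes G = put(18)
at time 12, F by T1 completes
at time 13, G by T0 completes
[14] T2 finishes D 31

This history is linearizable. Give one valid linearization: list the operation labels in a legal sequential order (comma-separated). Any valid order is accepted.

after step 1 (B put(31)): queue <31>
after step 2 (A put(80)): queue <31,80>
after step 3 (C put(73)): queue <31,80,73>
after step 4 (D take() → 31): queue <80,73>
after step 5 (E put(16)): queue <80,73,16>
after step 6 (F put(60)): queue <80,73,16,60>
after step 7 (G put(18)): queue <80,73,16,60,18>

B, A, C, D, E, F, G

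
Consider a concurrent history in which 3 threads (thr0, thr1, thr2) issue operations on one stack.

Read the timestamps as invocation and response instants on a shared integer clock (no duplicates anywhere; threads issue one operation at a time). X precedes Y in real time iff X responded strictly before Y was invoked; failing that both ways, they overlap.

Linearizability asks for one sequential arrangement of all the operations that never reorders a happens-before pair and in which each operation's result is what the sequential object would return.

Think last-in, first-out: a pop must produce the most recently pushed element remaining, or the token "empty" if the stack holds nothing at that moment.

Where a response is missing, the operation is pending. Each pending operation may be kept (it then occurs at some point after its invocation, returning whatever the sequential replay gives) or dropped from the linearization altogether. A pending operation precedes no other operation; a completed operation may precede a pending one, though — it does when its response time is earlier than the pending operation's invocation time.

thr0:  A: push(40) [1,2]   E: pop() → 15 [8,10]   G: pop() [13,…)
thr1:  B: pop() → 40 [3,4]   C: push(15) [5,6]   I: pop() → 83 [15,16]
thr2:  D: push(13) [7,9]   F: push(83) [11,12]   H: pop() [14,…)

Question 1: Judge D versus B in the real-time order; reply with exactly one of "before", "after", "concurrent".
after

D spans [7,9], B spans [3,4]
resp(B)=4 < inv(D)=7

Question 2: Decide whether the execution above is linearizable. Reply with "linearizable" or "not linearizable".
linearizable

a witness: A, B, C, E, D, F, I
1. A push(40), leaving stack <40>
2. B pop() → 40, leaving stack <>
3. C push(15), leaving stack <15>
4. E pop() → 15, leaving stack <>
5. D push(13), leaving stack <13>
6. F push(83), leaving stack <13,83>
7. I pop() → 83, leaving stack <13>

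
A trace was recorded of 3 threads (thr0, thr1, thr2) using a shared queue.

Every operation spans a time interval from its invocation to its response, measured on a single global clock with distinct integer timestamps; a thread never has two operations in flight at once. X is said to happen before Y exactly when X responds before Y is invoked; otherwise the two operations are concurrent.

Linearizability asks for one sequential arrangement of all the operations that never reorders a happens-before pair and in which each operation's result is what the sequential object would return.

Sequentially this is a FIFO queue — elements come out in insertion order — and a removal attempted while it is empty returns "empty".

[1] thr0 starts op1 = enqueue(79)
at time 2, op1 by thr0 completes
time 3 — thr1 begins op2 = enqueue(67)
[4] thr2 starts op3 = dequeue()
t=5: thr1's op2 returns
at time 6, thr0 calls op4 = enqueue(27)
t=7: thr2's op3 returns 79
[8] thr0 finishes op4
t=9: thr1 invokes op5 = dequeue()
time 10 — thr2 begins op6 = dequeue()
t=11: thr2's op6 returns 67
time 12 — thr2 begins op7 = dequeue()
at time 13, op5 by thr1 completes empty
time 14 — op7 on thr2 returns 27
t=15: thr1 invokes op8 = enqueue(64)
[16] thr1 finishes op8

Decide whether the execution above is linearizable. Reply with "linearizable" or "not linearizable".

a witness: op1, op2, op3, op4, op6, op7, op5, op8
1. op1 enqueue(79), leaving queue <79>
2. op2 enqueue(67), leaving queue <79,67>
3. op3 dequeue() → 79, leaving queue <67>
4. op4 enqueue(27), leaving queue <67,27>
5. op6 dequeue() → 67, leaving queue <27>
6. op7 dequeue() → 27, leaving queue <>
7. op5 dequeue() → empty, leaving queue <>
8. op8 enqueue(64), leaving queue <64>

linearizable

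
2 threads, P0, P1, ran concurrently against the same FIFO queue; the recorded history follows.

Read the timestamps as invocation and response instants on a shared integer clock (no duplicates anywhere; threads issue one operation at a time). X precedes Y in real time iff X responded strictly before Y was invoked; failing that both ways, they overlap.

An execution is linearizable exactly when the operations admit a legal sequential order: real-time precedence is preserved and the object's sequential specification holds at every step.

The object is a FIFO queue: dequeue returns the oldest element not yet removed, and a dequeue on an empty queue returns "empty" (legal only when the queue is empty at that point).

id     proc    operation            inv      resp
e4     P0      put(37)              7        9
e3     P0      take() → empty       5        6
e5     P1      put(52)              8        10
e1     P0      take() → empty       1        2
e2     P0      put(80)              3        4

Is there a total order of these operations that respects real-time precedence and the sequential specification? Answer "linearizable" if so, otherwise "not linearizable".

events 1..5 are fine; event 6 — the response of e3 at time 6 — makes the prefix non-linearizable
one real-time candidate order over the 3 completed operations — the FIFO queue replay rejects it
for example e1, e2, e3 fails at step 3: e3 take() → empty is not legal there

not linearizable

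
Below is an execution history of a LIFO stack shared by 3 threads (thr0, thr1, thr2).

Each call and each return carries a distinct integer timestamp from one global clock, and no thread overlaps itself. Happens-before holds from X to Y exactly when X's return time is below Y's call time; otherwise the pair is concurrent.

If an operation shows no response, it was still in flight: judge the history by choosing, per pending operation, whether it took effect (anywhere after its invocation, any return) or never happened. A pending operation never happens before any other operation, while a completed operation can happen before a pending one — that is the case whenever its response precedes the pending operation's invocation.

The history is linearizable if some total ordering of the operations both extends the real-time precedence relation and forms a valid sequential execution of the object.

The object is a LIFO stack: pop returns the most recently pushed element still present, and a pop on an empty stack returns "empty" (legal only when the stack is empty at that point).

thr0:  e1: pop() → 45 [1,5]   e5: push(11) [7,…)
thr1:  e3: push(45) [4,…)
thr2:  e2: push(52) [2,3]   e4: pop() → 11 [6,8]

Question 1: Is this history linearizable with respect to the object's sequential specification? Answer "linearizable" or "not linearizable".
linearizable

a witness: e2, e3, e1, e5, e4
after step 1 (e2 push(52)): stack <52>
after step 2 (e3 push(45) (pending, included)): stack <52,45>
after step 3 (e1 pop() → 45): stack <52>
after step 4 (e5 push(11) (pending, included)): stack <52,11>
after step 5 (e4 pop() → 11): stack <52>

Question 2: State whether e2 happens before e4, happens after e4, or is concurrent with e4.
before

e2 spans [2,3], e4 spans [6,8]
resp(e2)=3 < inv(e4)=6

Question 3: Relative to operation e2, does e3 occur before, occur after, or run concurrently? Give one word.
after

e3 spans [4,…), e2 spans [2,3]
resp(e2)=3 < inv(e3)=4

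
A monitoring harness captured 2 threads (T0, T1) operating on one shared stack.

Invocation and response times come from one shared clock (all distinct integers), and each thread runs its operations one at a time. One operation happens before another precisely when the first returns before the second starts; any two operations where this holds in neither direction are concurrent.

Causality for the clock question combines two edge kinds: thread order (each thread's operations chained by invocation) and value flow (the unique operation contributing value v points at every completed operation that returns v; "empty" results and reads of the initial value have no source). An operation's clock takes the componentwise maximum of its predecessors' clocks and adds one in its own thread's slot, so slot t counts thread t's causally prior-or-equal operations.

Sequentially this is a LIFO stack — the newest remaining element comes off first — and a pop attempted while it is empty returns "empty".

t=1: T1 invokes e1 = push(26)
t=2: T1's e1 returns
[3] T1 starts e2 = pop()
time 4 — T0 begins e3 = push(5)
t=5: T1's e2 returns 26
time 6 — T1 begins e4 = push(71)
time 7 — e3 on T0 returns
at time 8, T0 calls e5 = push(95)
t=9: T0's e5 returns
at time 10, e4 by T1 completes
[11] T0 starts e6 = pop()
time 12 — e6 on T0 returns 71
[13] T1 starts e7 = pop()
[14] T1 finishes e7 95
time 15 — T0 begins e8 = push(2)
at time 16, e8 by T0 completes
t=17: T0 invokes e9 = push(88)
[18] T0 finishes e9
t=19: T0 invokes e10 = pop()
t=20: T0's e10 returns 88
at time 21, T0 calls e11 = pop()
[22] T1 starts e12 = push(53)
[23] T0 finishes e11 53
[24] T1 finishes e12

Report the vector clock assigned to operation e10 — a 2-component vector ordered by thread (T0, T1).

no predecessors for e1 (invoked 1): T1 increments from zero → (0, 1)
no predecessors for e3 (invoked 4): T0 increments from zero → (1, 0)
invoked at 3, e2 merges VC(e1)=(0, 1) and bumps T1's slot → (0, 2)
invoked at 8, e5 merges VC(e3)=(1, 0) and bumps T0's slot → (2, 0)
invoked at 6, e4 merges VC(e2)=(0, 2) and bumps T1's slot → (0, 3)
invoked at 13, e7 merges VC(e4)=(0, 3), VC(e5)=(2, 0) and bumps T1's slot → (2, 4)
invoked at 11, e6 merges VC(e4)=(0, 3), VC(e5)=(2, 0) and bumps T0's slot → (3, 3)
invoked at 22, e12 merges VC(e7)=(2, 4) and bumps T1's slot → (2, 5)
invoked at 15, e8 merges VC(e6)=(3, 3) and bumps T0's slot → (4, 3)
invoked at 17, e9 merges VC(e8)=(4, 3) and bumps T0's slot → (5, 3)
invoked at 19, e10 merges VC(e9)=(5, 3) and bumps T0's slot → (6, 3)
invoked at 21, e11 merges VC(e10)=(6, 3), VC(e12)=(2, 5) and bumps T0's slot → (7, 5)
target: VC(e10) = (6, 3)

(6, 3)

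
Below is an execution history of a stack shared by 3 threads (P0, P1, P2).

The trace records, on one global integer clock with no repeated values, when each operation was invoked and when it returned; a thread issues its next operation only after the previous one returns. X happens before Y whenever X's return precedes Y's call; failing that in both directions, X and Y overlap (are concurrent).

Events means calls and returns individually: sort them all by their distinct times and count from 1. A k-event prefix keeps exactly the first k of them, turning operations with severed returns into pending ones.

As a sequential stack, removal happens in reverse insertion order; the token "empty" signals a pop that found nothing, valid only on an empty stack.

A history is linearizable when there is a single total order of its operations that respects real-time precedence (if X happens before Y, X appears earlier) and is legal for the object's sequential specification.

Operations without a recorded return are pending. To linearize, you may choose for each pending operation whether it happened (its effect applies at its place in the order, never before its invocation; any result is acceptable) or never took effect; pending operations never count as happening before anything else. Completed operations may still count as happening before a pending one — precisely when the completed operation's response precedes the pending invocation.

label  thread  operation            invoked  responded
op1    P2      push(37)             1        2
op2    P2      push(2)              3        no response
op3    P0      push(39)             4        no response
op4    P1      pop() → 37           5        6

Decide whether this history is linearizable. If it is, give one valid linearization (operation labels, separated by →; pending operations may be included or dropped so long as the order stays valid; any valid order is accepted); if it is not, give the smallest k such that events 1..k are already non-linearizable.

linearizable — witness: op1 → op4

after step 1 (op1 push(37)): stack <37>
after step 2 (op4 pop() → 37): stack <>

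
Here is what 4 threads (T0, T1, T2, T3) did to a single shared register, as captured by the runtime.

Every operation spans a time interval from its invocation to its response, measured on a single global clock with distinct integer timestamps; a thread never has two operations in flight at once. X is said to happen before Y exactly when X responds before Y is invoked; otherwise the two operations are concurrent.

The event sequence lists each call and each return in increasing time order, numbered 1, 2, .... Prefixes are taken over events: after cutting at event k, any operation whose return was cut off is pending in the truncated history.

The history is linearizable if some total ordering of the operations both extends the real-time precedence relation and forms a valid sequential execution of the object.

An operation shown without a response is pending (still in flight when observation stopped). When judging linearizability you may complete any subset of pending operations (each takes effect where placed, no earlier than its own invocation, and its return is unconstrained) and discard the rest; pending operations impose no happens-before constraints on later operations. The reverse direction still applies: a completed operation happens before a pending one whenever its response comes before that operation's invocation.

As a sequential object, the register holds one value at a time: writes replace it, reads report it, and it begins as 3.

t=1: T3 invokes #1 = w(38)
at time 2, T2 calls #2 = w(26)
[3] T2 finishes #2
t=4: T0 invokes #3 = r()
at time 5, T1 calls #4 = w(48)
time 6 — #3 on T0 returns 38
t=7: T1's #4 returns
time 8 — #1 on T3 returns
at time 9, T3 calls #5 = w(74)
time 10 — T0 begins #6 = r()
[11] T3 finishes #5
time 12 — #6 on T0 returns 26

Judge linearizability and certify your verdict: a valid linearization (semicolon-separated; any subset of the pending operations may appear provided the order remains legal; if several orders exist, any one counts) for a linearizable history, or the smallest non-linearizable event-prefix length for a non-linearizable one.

not linearizable — minimal violating prefix: 12 events

prefix check: 1..11 passes, 1..12 fails once #6's time-12 response joins
the 6 completed operations admit 16 real-time orders; each fails the register replay
take #1, #2, #3, #4, #5, #6: step 3 already fails, because #3 r() → 38 cannot occur there
take #1, #2, #3, #4, #6, #5: step 3 already fails, because #3 r() → 38 cannot occur there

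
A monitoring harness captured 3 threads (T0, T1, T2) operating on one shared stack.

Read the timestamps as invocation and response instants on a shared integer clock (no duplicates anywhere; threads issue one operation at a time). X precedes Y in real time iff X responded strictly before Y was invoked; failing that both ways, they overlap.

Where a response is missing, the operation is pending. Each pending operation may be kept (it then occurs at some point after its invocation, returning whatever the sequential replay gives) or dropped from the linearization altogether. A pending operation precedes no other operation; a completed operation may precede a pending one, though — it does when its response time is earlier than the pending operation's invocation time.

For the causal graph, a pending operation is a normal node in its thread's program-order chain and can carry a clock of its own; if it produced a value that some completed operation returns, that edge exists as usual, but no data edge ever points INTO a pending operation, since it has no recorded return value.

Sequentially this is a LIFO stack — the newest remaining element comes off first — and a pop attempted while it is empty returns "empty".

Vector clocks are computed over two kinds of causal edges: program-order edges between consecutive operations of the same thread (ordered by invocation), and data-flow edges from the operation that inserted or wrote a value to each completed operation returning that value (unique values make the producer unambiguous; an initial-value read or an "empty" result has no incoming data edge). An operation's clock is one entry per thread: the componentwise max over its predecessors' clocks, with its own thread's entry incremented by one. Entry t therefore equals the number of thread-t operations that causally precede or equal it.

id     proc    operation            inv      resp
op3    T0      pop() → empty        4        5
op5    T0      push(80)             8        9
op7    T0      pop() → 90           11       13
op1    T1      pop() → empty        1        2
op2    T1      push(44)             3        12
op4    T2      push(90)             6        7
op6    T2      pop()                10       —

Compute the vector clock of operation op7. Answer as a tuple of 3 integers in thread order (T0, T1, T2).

no predecessors for op4 (invoked 6): T2 increments from zero → (0, 0, 1)
no predecessors for op1 (invoked 1): T1 increments from zero → (0, 1, 0)
no predecessors for op3 (invoked 4): T0 increments from zero → (1, 0, 0)
merge at op6 (invoked 10): VC(op4)=(0, 0, 1), own-thread bump on T2 → (0, 0, 2)
merge at op2 (invoked 3): VC(op1)=(0, 1, 0), own-thread bump on T1 → (0, 2, 0)
merge at op5 (invoked 8): VC(op3)=(1, 0, 0), own-thread bump on T0 → (2, 0, 0)
merge at op7 (invoked 11): VC(op4)=(0, 0, 1), VC(op5)=(2, 0, 0), own-thread bump on T0 → (3, 0, 1)
target: VC(op7) = (3, 0, 1)

(3, 0, 1)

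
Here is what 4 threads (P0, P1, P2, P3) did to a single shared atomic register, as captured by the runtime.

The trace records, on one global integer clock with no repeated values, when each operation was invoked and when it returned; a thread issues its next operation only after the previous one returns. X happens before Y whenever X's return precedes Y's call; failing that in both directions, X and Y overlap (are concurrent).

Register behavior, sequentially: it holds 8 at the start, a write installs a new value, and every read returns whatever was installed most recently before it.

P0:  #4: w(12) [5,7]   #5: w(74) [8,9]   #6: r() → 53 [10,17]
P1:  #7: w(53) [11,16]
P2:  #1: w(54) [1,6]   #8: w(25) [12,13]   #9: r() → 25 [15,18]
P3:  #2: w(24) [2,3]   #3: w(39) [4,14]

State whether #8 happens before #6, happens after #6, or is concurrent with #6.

#8 spans [12,13], #6 spans [10,17]
the intervals overlap in both directions

concurrent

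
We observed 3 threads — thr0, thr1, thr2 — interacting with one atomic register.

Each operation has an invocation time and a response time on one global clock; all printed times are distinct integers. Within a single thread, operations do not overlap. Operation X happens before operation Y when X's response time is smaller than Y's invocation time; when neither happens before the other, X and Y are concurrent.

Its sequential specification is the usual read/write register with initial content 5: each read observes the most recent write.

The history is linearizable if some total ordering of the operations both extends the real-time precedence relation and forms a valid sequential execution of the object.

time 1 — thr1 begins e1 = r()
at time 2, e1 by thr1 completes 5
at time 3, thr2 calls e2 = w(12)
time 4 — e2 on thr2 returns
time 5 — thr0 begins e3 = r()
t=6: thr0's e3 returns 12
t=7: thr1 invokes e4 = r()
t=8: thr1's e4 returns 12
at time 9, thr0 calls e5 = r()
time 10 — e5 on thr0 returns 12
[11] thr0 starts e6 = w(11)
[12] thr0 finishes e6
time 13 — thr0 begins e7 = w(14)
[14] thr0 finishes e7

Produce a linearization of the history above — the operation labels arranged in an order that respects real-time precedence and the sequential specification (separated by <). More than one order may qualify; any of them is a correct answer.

1. e1 r() → 5, leaving value 5
2. e2 w(12), leaving value 12
3. e3 r() → 12, leaving value 12
4. e4 r() → 12, leaving value 12
5. e5 r() → 12, leaving value 12
6. e6 w(11), leaving value 11
7. e7 w(14), leaving value 14

e1 < e2 < e3 < e4 < e5 < e6 < e7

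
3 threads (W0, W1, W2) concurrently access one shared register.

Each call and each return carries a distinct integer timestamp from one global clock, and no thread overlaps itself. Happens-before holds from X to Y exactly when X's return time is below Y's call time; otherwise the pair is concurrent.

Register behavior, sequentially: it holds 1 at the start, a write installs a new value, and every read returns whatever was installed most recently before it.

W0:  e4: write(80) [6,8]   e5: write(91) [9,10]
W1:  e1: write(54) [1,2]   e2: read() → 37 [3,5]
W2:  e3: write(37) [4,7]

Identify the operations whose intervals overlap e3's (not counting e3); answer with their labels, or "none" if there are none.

concurrent with e3 ([4,7]): every op whose interval crosses 4..7
e1 [1,2]: before
e2 [3,5]: concurrent
e4 [6,8]: concurrent
e5 [9,10]: after

e2, e4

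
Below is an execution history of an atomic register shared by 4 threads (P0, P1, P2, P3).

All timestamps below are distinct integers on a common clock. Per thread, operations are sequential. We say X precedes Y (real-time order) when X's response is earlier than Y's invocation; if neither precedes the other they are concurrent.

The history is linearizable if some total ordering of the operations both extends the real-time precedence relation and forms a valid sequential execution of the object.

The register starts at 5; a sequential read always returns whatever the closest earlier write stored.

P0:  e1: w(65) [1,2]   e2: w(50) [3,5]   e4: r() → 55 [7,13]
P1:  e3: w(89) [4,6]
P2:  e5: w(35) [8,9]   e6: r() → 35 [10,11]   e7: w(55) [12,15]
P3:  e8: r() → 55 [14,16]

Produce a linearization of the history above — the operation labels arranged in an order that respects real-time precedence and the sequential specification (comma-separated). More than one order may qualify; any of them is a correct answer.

e1, e2, e3, e5, e6, e7, e4, e8

step 1: e1 w(65) — value 65
step 2: e2 w(50) — value 50
step 3: e3 w(89) — value 89
step 4: e5 w(35) — value 35
step 5: e6 r() → 35 — value 35
step 6: e7 w(55) — value 55
step 7: e4 r() → 55 — value 55
step 8: e8 r() → 55 — value 55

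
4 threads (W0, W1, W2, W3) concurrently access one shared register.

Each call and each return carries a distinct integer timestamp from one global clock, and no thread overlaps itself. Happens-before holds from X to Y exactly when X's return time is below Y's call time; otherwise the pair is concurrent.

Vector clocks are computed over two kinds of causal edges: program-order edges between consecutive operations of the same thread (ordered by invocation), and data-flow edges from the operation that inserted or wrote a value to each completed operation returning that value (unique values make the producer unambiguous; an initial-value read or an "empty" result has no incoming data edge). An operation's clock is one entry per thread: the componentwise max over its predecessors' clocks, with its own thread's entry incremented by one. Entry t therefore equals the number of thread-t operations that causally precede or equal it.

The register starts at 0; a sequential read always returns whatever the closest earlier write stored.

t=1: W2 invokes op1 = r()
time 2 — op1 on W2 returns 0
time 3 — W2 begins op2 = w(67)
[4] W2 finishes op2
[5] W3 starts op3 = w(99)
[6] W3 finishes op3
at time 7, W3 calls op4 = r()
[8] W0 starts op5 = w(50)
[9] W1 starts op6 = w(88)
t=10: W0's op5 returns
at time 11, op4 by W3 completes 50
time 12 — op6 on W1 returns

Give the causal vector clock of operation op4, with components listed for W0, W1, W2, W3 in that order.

op3, invoked 5, has no incoming edges; only W3's bump applies → (0, 0, 0, 1)
op1, invoked 1, has no incoming edges; only W2's bump applies → (0, 0, 1, 0)
op6, invoked 9, has no incoming edges; only W1's bump applies → (0, 1, 0, 0)
op5, invoked 8, has no incoming edges; only W0's bump applies → (1, 0, 0, 0)
invoked at 3, op2 merges VC(op1)=(0, 0, 1, 0) and bumps W2's slot → (0, 0, 2, 0)
invoked at 7, op4 merges VC(op3)=(0, 0, 0, 1), VC(op5)=(1, 0, 0, 0) and bumps W3's slot → (1, 0, 0, 2)
target: VC(op4) = (1, 0, 0, 2)

(1, 0, 0, 2)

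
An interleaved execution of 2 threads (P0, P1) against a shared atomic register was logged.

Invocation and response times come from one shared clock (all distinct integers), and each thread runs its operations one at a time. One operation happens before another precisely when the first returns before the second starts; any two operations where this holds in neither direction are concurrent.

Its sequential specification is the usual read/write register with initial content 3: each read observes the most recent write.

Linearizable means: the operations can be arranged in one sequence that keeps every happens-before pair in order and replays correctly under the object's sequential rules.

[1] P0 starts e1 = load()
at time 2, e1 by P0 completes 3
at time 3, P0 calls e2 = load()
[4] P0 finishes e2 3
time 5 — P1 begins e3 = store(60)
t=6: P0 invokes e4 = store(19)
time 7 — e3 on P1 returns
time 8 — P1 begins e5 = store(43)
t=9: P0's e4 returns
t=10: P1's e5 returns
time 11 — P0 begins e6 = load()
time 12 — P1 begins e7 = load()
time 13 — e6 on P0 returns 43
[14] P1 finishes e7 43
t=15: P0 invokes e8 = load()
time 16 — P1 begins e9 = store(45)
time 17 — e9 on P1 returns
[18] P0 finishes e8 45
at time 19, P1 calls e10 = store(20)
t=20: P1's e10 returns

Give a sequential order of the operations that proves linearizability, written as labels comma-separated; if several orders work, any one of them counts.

e1, e2, e3, e4, e5, e6, e7, e9, e8, e10

step 1: e1 load() → 3 — value 3
step 2: e2 load() → 3 — value 3
step 3: e3 store(60) — value 60
step 4: e4 store(19) — value 19
step 5: e5 store(43) — value 43
step 6: e6 load() → 43 — value 43
step 7: e7 load() → 43 — value 43
step 8: e9 store(45) — value 45
step 9: e8 load() → 45 — value 45
step 10: e10 store(20) — value 20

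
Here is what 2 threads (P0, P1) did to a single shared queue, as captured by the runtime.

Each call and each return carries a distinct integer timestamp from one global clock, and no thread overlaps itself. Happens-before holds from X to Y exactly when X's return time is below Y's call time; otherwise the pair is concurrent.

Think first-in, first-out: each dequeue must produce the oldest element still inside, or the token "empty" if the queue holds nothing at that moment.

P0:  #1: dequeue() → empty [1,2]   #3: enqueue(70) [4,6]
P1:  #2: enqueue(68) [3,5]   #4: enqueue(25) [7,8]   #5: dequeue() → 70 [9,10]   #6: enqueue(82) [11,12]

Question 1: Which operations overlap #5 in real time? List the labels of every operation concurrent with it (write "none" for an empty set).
#5 runs from 9 to 10; window-overlapping ops are concurrent
#1 [1,2]: before
#2 [3,5]: before
#3 [4,6]: before
#4 [7,8]: before
#6 [11,12]: after

none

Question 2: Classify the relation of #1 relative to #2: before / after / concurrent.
#1 spans [1,2], #2 spans [3,5]
resp(#1)=2 < inv(#2)=3

before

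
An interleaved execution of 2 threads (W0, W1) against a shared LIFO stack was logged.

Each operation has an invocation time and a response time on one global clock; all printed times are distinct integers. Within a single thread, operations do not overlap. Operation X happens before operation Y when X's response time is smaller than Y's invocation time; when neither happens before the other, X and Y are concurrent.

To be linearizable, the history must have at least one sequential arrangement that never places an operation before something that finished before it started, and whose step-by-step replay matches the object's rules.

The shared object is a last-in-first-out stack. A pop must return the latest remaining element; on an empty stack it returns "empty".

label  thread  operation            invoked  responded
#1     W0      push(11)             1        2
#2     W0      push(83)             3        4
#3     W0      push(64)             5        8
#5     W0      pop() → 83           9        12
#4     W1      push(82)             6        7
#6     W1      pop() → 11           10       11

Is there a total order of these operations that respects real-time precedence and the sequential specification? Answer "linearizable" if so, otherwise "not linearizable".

events 1..10 are fine; event 11 — the response of #6 at time 11 — makes the prefix non-linearizable
real-time-consistent orders of the 5 completed operations: 2 — all fail the LIFO stack replay
no escape via the 1 pending operation (#5): every completion choice fails
sample order #1, #2, #3, #4, #6 (pending dropped) stalls at step 5 — #6 pop() → 11 has no legal effect
sample order #1, #2, #4, #3, #6 (pending dropped) stalls at step 5 — #6 pop() → 11 has no legal effect

not linearizable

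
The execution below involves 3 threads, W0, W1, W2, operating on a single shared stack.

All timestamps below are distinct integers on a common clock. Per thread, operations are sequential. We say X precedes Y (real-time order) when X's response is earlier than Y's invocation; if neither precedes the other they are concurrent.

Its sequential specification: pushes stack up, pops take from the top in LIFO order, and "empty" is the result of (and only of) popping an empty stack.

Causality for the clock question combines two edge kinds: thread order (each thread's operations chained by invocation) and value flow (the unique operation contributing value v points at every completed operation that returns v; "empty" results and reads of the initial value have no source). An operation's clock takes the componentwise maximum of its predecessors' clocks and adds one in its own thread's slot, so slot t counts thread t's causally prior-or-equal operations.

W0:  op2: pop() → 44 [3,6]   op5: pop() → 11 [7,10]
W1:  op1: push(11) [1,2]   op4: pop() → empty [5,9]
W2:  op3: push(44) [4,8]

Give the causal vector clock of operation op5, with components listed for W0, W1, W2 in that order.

(2, 1, 1)

VC(op3, invoked at 4): no causal predecessors; +1 on W2 → (0, 0, 1)
VC(op1, invoked at 1): no causal predecessors; +1 on W1 → (0, 1, 0)
op4, invoked 5, takes VC(op1)=(0, 1, 0) under max, adds 1 for W1 → (0, 2, 0)
op2, invoked 3, takes VC(op3)=(0, 0, 1) under max, adds 1 for W0 → (1, 0, 1)
op5, invoked 7, takes VC(op1)=(0, 1, 0), VC(op2)=(1, 0, 1) under max, adds 1 for W0 → (2, 1, 1)
target: VC(op5) = (2, 1, 1)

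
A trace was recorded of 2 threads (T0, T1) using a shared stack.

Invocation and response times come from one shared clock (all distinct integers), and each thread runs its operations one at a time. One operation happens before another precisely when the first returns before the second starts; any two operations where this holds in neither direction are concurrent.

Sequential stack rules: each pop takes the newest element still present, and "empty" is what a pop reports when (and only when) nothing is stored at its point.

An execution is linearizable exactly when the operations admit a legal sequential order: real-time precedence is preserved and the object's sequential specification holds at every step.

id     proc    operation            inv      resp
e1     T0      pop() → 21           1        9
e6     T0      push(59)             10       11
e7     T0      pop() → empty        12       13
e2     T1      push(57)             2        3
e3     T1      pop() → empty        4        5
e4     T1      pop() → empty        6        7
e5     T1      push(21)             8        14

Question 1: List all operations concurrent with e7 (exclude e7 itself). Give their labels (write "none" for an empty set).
Answer: e5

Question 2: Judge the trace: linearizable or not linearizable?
not linearizable

events 1..8 are fine; event 9 — the response of e1 at time 9 — makes the prefix non-linearizable
checked exhaustively: 4 real-time-consistent orders of 4 completed operations, zero legal stack replays
no completion choice of the 1 pending operation (e5) rescues it — every subset was tried
sample order e1, e2, e3, e4 (pending dropped) stalls at step 1 — e1 pop() → 21 has no legal effect
sample order e2, e1, e3, e4 (pending dropped) stalls at step 2 — e1 pop() → 21 has no legal effect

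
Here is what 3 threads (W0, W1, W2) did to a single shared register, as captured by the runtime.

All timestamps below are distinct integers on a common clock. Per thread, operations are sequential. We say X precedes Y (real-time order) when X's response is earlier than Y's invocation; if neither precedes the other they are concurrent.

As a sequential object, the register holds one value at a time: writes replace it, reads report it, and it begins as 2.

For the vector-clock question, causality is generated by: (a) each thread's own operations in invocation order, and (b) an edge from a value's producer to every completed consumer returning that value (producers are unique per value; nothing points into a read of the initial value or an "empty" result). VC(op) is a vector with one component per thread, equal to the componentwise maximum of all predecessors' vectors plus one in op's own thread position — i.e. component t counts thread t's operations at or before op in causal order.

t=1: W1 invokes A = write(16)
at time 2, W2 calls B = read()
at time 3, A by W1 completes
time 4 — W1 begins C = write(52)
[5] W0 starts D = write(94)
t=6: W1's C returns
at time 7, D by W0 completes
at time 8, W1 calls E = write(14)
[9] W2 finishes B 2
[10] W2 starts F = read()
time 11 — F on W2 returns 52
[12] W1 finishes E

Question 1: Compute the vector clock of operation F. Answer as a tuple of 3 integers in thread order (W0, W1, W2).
Answer: (0, 2, 2)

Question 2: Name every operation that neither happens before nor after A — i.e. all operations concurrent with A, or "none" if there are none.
Answer: B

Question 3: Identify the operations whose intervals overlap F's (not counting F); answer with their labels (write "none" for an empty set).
Answer: E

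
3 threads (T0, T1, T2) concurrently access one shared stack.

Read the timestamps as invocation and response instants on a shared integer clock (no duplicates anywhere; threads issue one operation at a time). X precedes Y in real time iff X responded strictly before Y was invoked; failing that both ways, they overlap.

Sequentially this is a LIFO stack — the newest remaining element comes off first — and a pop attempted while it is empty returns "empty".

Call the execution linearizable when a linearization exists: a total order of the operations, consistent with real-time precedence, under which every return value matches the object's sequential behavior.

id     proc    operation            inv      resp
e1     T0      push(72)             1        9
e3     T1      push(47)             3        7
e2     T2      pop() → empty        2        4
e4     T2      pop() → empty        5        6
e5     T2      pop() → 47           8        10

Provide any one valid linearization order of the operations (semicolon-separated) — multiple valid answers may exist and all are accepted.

step 1: e2 pop() → empty — stack <>
step 2: e4 pop() → empty — stack <>
step 3: e1 push(72) — stack <72>
step 4: e3 push(47) — stack <72,47>
step 5: e5 pop() → 47 — stack <72>

e2; e4; e1; e3; e5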